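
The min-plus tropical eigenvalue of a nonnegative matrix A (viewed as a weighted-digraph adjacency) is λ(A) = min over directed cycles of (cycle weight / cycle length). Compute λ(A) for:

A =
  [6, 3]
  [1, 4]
λ(A) = 2

Enumerate directed cycles and compute their means (weight / length). Sample:
  cycle 0 → 0: weight = 6, length = 1, mean = 6/1 ≈ 6.000
  cycle 1 → 1: weight = 4, length = 1, mean = 4/1 ≈ 4.000
  cycle 0 → 1 → 0: weight = 4, length = 2, mean = 4/2 ≈ 2.000
  cycle 1 → 0 → 1: weight = 4, length = 2, mean = 4/2 ≈ 2.000
Minimum mean = 2.000, attained e.g. along the cycle 0 → 1 → 0 with weight 4 and length 2. So λ(A) = 4/2 = 2.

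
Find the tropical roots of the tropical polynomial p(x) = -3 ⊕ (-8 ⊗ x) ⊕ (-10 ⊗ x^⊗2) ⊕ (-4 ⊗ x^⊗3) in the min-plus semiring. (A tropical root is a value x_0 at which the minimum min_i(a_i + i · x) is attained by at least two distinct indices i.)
Roots: {-6, 2, 5}

Each tropical root is a break point of the lower envelope of the lines y = a_i + i · x (there are 4 lines, with slopes 0, 1, ..., 3). Only the lines that attain the minimum somewhere contribute to roots; other lines are dominated. Here the surviving (envelope) indices are i = 3, i = 2, i = 1, i = 0.
Intersections between consecutive envelope lines give the roots: for adjacent envelope indices i < j the intersection is x = (a_i − a_j) / (j − i). Reading off the sorted break points: {-6, 2, 5}.
Verification: at each break x_0, at least two indices attain the minimum of min_i(a_i + i · x_0).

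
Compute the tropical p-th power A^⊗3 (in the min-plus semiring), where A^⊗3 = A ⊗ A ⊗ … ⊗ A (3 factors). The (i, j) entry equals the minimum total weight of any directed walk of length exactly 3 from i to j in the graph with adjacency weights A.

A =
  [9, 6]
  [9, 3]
A^⊗3 =
  [18, 12]
  [15, 9]

Each entry (A^⊗3)_ij equals the minimum over all length-3 walks i = v_0 → v_1 → … → v_3 = j of Σ_t A[v_t][v_{t+1}]. For example, for (i, j) = (0, 1) we minimise over 4 possible intermediate vertex sequences; the minimum is 12, attained along the walk 0 → 1 → 1 → 1.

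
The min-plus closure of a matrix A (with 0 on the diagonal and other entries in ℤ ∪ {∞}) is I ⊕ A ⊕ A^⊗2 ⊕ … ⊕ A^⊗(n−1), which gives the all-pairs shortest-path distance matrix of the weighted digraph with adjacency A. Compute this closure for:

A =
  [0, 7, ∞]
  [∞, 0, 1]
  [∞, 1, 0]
Closure =
  [0, 7, 8]
  [∞, 0, 1]
  [∞, 1, 0]

This is the Floyd-Warshall all-pairs shortest-path computation. For each intermediate vertex k = 0, 1, …, 2, update dist[i][j] ← min(dist[i][j], dist[i][k] + dist[k][j]). The final matrix gives, for each (i, j), the minimum total weight of any directed path from i to j (possibly empty when i = j).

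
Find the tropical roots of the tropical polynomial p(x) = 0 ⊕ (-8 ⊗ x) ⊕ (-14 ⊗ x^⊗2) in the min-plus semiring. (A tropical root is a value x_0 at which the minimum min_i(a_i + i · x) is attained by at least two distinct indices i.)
Roots: {6, 8}

Each tropical root is a break point of the lower envelope of the lines y = a_i + i · x (there are 3 lines, with slopes 0, 1, ..., 2). Only the lines that attain the minimum somewhere contribute to roots; other lines are dominated. Here the surviving (envelope) indices are i = 2, i = 1, i = 0.
Intersections between consecutive envelope lines give the roots: for adjacent envelope indices i < j the intersection is x = (a_i − a_j) / (j − i). Reading off the sorted break points: {6, 8}.
Verification: at each break x_0, at least two indices attain the minimum of min_i(a_i + i · x_0).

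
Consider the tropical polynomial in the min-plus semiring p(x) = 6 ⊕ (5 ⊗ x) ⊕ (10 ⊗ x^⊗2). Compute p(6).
p(6) = 6

A tropical monomial a ⊗ x^⊗i evaluates to a + i · x. Evaluating each term at x = 6:
  Term 0 contributes 6 + 0 · 6 = 6
  Term 1 contributes 5 + 1 · 6 = 11
  Term 2 contributes 10 + 2 · 6 = 22
p(6) = ⊕ of these = min[6, 11, 22] = 6.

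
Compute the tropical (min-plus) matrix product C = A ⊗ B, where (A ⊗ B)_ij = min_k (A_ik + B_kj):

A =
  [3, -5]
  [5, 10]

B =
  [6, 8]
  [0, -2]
A ⊗ B =
  [-5, -7]
  [10, 8]

Apply the min-plus product entry-by-entry:
  C[0][0] = min over k of (A[0][0] + B[0][0] = 3 + 6 = 9, A[0][1] + B[1][0] = -5 + 0 = -5) = -5 (attained at k = 1)
  C[0][1] = min over k of (A[0][0] + B[0][1] = 3 + 8 = 11, A[0][1] + B[1][1] = -5 + -2 = -7) = -7 (attained at k = 1)
  C[1][0] = min over k of (A[1][0] + B[0][0] = 5 + 6 = 11, A[1][1] + B[1][0] = 10 + 0 = 10) = 10 (attained at k = 1)
  C[1][1] = min over k of (A[1][0] + B[0][1] = 5 + 8 = 13, A[1][1] + B[1][1] = 10 + -2 = 8) = 8 (attained at k = 1)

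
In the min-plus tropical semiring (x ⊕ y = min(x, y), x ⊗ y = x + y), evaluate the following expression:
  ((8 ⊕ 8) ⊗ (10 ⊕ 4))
((8 ⊕ 8) ⊗ (10 ⊕ 4)) = 12

Expand innermost to outermost. Recall ⊕ takes the minimum of its arguments and ⊗ takes their sum. Working out the expression ((8 ⊕ 8) ⊗ (10 ⊕ 4)) gives 12.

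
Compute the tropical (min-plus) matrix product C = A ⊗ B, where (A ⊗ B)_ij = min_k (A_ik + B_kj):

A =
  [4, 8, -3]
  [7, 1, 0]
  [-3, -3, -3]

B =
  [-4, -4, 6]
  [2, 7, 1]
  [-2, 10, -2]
A ⊗ B =
  [-5, 0, -5]
  [-2, 3, -2]
  [-7, -7, -5]

Apply the min-plus product entry-by-entry:
  C[0][0] = min over k of (A[0][0] + B[0][0] = 4 + -4 = 0, A[0][1] + B[1][0] = 8 + 2 = 10, A[0][2] + B[2][0] = -3 + -2 = -5) = -5 (attained at k = 2)
  C[0][1] = min over k of (A[0][0] + B[0][1] = 4 + -4 = 0, A[0][1] + B[1][1] = 8 + 7 = 15, A[0][2] + B[2][1] = -3 + 10 = 7) = 0 (attained at k = 0)
  C[0][2] = min over k of (A[0][0] + B[0][2] = 4 + 6 = 10, A[0][1] + B[1][2] = 8 + 1 = 9, A[0][2] + B[2][2] = -3 + -2 = -5) = -5 (attained at k = 2)
  C[1][0] = min over k of (A[1][0] + B[0][0] = 7 + -4 = 3, A[1][1] + B[1][0] = 1 + 2 = 3, A[1][2] + B[2][0] = 0 + -2 = -2) = -2 (attained at k = 2)
  C[1][1] = min over k of (A[1][0] + B[0][1] = 7 + -4 = 3, A[1][1] + B[1][1] = 1 + 7 = 8, A[1][2] + B[2][1] = 0 + 10 = 10) = 3 (attained at k = 0)
  C[1][2] = min over k of (A[1][0] + B[0][2] = 7 + 6 = 13, A[1][1] + B[1][2] = 1 + 1 = 2, A[1][2] + B[2][2] = 0 + -2 = -2) = -2 (attained at k = 2)
  C[2][0] = min over k of (A[2][0] + B[0][0] = -3 + -4 = -7, A[2][1] + B[1][0] = -3 + 2 = -1, A[2][2] + B[2][0] = -3 + -2 = -5) = -7 (attained at k = 0)
  C[2][1] = min over k of (A[2][0] + B[0][1] = -3 + -4 = -7, A[2][1] + B[1][1] = -3 + 7 = 4, A[2][2] + B[2][1] = -3 + 10 = 7) = -7 (attained at k = 0)
  C[2][2] = min over k of (A[2][0] + B[0][2] = -3 + 6 = 3, A[2][1] + B[1][2] = -3 + 1 = -2, A[2][2] + B[2][2] = -3 + -2 = -5) = -5 (attained at k = 2)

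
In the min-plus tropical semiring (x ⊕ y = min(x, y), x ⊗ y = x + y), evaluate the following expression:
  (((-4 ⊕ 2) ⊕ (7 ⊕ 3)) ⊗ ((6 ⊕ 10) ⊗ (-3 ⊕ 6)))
(((-4 ⊕ 2) ⊕ (7 ⊕ 3)) ⊗ ((6 ⊕ 10) ⊗ (-3 ⊕ 6))) = -1

Expand innermost to outermost. Recall ⊕ takes the minimum of its arguments and ⊗ takes their sum. Working out the expression (((-4 ⊕ 2) ⊕ (7 ⊕ 3)) ⊗ ((6 ⊕ 10) ⊗ (-3 ⊕ 6))) gives -1.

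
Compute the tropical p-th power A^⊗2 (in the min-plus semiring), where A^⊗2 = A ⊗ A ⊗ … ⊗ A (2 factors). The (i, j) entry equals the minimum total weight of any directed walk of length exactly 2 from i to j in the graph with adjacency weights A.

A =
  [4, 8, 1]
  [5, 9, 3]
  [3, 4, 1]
A^⊗2 =
  [4, 5, 2]
  [6, 7, 4]
  [4, 5, 2]

Each entry (A^⊗2)_ij equals the minimum over all length-2 walks i = v_0 → v_1 → … → v_2 = j of Σ_t A[v_t][v_{t+1}]. For example, for (i, j) = (0, 2) we minimise over 3 possible intermediate vertex sequences; the minimum is 2, attained along the walk 0 → 2 → 2.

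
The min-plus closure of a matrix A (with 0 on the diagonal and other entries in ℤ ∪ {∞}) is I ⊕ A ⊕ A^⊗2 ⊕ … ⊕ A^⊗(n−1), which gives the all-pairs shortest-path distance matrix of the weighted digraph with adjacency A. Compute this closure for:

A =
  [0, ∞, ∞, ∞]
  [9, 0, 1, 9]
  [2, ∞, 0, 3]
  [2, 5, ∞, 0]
Closure =
  [0, ∞, ∞, ∞]
  [3, 0, 1, 4]
  [2, 8, 0, 3]
  [2, 5, 6, 0]

This is the Floyd-Warshall all-pairs shortest-path computation. For each intermediate vertex k = 0, 1, …, 3, update dist[i][j] ← min(dist[i][j], dist[i][k] + dist[k][j]). The final matrix gives, for each (i, j), the minimum total weight of any directed path from i to j (possibly empty when i = j).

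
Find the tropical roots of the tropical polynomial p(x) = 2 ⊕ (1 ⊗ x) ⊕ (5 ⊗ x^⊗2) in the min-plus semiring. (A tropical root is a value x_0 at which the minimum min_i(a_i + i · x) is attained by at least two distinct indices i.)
Roots: {-4, 1}

Each tropical root is a break point of the lower envelope of the lines y = a_i + i · x (there are 3 lines, with slopes 0, 1, ..., 2). Only the lines that attain the minimum somewhere contribute to roots; other lines are dominated. Here the surviving (envelope) indices are i = 2, i = 1, i = 0.
Intersections between consecutive envelope lines give the roots: for adjacent envelope indices i < j the intersection is x = (a_i − a_j) / (j − i). Reading off the sorted break points: {-4, 1}.
Verification: at each break x_0, at least two indices attain the minimum of min_i(a_i + i · x_0).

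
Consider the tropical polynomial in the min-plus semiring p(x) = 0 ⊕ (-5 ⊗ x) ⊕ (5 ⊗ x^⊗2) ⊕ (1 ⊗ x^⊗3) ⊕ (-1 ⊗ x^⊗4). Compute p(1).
p(1) = -4

A tropical monomial a ⊗ x^⊗i evaluates to a + i · x. Evaluating each term at x = 1:
  Term 0 contributes 0 + 0 · 1 = 0
  Term 1 contributes -5 + 1 · 1 = -4
  Term 2 contributes 5 + 2 · 1 = 7
  Term 3 contributes 1 + 3 · 1 = 4
  Term 4 contributes -1 + 4 · 1 = 3
p(1) = ⊕ of these = min[0, -4, 7, 4, 3] = -4.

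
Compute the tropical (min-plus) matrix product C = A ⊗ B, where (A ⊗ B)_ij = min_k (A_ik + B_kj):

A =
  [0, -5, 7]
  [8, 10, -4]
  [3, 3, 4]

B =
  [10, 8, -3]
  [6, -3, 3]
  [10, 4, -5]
A ⊗ B =
  [1, -8, -3]
  [6, 0, -9]
  [9, 0, -1]

Apply the min-plus product entry-by-entry:
  C[0][0] = min over k of (A[0][0] + B[0][0] = 0 + 10 = 10, A[0][1] + B[1][0] = -5 + 6 = 1, A[0][2] + B[2][0] = 7 + 10 = 17) = 1 (attained at k = 1)
  C[0][1] = min over k of (A[0][0] + B[0][1] = 0 + 8 = 8, A[0][1] + B[1][1] = -5 + -3 = -8, A[0][2] + B[2][1] = 7 + 4 = 11) = -8 (attained at k = 1)
  C[0][2] = min over k of (A[0][0] + B[0][2] = 0 + -3 = -3, A[0][1] + B[1][2] = -5 + 3 = -2, A[0][2] + B[2][2] = 7 + -5 = 2) = -3 (attained at k = 0)
  C[1][0] = min over k of (A[1][0] + B[0][0] = 8 + 10 = 18, A[1][1] + B[1][0] = 10 + 6 = 16, A[1][2] + B[2][0] = -4 + 10 = 6) = 6 (attained at k = 2)
  C[1][1] = min over k of (A[1][0] + B[0][1] = 8 + 8 = 16, A[1][1] + B[1][1] = 10 + -3 = 7, A[1][2] + B[2][1] = -4 + 4 = 0) = 0 (attained at k = 2)
  C[1][2] = min over k of (A[1][0] + B[0][2] = 8 + -3 = 5, A[1][1] + B[1][2] = 10 + 3 = 13, A[1][2] + B[2][2] = -4 + -5 = -9) = -9 (attained at k = 2)
  C[2][0] = min over k of (A[2][0] + B[0][0] = 3 + 10 = 13, A[2][1] + B[1][0] = 3 + 6 = 9, A[2][2] + B[2][0] = 4 + 10 = 14) = 9 (attained at k = 1)
  C[2][1] = min over k of (A[2][0] + B[0][1] = 3 + 8 = 11, A[2][1] + B[1][1] = 3 + -3 = 0, A[2][2] + B[2][1] = 4 + 4 = 8) = 0 (attained at k = 1)
  C[2][2] = min over k of (A[2][0] + B[0][2] = 3 + -3 = 0, A[2][1] + B[1][2] = 3 + 3 = 6, A[2][2] + B[2][2] = 4 + -5 = -1) = -1 (attained at k = 2)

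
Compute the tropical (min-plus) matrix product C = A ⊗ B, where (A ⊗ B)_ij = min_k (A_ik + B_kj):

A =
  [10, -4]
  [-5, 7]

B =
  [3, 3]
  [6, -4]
A ⊗ B =
  [2, -8]
  [-2, -2]

Apply the min-plus product entry-by-entry:
  C[0][0] = min over k of (A[0][0] + B[0][0] = 10 + 3 = 13, A[0][1] + B[1][0] = -4 + 6 = 2) = 2 (attained at k = 1)
  C[0][1] = min over k of (A[0][0] + B[0][1] = 10 + 3 = 13, A[0][1] + B[1][1] = -4 + -4 = -8) = -8 (attained at k = 1)
  C[1][0] = min over k of (A[1][0] + B[0][0] = -5 + 3 = -2, A[1][1] + B[1][0] = 7 + 6 = 13) = -2 (attained at k = 0)
  C[1][1] = min over k of (A[1][0] + B[0][1] = -5 + 3 = -2, A[1][1] + B[1][1] = 7 + -4 = 3) = -2 (attained at k = 0)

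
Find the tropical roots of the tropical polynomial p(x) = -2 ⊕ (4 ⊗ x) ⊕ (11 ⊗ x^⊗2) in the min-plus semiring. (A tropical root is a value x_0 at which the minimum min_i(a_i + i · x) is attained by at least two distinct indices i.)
Roots: {-7, -6}

Each tropical root is a break point of the lower envelope of the lines y = a_i + i · x (there are 3 lines, with slopes 0, 1, ..., 2). Only the lines that attain the minimum somewhere contribute to roots; other lines are dominated. Here the surviving (envelope) indices are i = 2, i = 1, i = 0.
Intersections between consecutive envelope lines give the roots: for adjacent envelope indices i < j the intersection is x = (a_i − a_j) / (j − i). Reading off the sorted break points: {-7, -6}.
Verification: at each break x_0, at least two indices attain the minimum of min_i(a_i + i · x_0).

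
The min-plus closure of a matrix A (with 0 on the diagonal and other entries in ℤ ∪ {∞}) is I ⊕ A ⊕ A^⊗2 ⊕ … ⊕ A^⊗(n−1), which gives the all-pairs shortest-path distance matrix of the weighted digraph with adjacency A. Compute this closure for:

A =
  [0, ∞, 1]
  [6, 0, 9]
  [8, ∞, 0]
Closure =
  [0, ∞, 1]
  [6, 0, 7]
  [8, ∞, 0]

This is the Floyd-Warshall all-pairs shortest-path computation. For each intermediate vertex k = 0, 1, …, 2, update dist[i][j] ← min(dist[i][j], dist[i][k] + dist[k][j]). The final matrix gives, for each (i, j), the minimum total weight of any directed path from i to j (possibly empty when i = j).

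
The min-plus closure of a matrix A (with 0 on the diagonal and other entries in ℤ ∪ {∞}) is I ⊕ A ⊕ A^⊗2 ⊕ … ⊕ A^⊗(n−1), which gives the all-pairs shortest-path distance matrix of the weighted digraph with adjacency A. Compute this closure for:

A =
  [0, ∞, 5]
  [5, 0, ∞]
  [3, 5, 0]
Closure =
  [0, 10, 5]
  [5, 0, 10]
  [3, 5, 0]

This is the Floyd-Warshall all-pairs shortest-path computation. For each intermediate vertex k = 0, 1, …, 2, update dist[i][j] ← min(dist[i][j], dist[i][k] + dist[k][j]). The final matrix gives, for each (i, j), the minimum total weight of any directed path from i to j (possibly empty when i = j).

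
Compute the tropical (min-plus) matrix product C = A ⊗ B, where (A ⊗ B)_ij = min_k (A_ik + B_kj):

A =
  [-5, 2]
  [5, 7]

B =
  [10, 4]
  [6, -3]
A ⊗ B =
  [5, -1]
  [13, 4]

Apply the min-plus product entry-by-entry:
  C[0][0] = min over k of (A[0][0] + B[0][0] = -5 + 10 = 5, A[0][1] + B[1][0] = 2 + 6 = 8) = 5 (attained at k = 0)
  C[0][1] = min over k of (A[0][0] + B[0][1] = -5 + 4 = -1, A[0][1] + B[1][1] = 2 + -3 = -1) = -1 (attained at k = 0)
  C[1][0] = min over k of (A[1][0] + B[0][0] = 5 + 10 = 15, A[1][1] + B[1][0] = 7 + 6 = 13) = 13 (attained at k = 1)
  C[1][1] = min over k of (A[1][0] + B[0][1] = 5 + 4 = 9, A[1][1] + B[1][1] = 7 + -3 = 4) = 4 (attained at k = 1)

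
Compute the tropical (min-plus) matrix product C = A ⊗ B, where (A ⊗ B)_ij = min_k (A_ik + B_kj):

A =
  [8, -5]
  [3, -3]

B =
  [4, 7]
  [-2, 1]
A ⊗ B =
  [-7, -4]
  [-5, -2]

Apply the min-plus product entry-by-entry:
  C[0][0] = min over k of (A[0][0] + B[0][0] = 8 + 4 = 12, A[0][1] + B[1][0] = -5 + -2 = -7) = -7 (attained at k = 1)
  C[0][1] = min over k of (A[0][0] + B[0][1] = 8 + 7 = 15, A[0][1] + B[1][1] = -5 + 1 = -4) = -4 (attained at k = 1)
  C[1][0] = min over k of (A[1][0] + B[0][0] = 3 + 4 = 7, A[1][1] + B[1][0] = -3 + -2 = -5) = -5 (attained at k = 1)
  C[1][1] = min over k of (A[1][0] + B[0][1] = 3 + 7 = 10, A[1][1] + B[1][1] = -3 + 1 = -2) = -2 (attained at k = 1)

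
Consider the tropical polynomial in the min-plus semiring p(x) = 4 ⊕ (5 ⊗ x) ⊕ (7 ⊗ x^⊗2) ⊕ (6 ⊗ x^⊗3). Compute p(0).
p(0) = 4

A tropical monomial a ⊗ x^⊗i evaluates to a + i · x. Evaluating each term at x = 0:
  Term 0 contributes 4 + 0 · 0 = 4
  Term 1 contributes 5 + 1 · 0 = 5
  Term 2 contributes 7 + 2 · 0 = 7
  Term 3 contributes 6 + 3 · 0 = 6
p(0) = ⊕ of these = min[4, 5, 7, 6] = 4.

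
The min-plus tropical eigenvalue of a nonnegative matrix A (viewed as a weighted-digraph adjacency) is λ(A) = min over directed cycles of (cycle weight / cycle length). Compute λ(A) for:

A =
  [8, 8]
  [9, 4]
λ(A) = 4

Enumerate directed cycles and compute their means (weight / length). Sample:
  cycle 0 → 0: weight = 8, length = 1, mean = 8/1 ≈ 8.000
  cycle 1 → 1: weight = 4, length = 1, mean = 4/1 ≈ 4.000
  cycle 0 → 1 → 0: weight = 17, length = 2, mean = 17/2 ≈ 8.500
  cycle 1 → 0 → 1: weight = 17, length = 2, mean = 17/2 ≈ 8.500
Minimum mean = 4.000, attained e.g. along the cycle 1 → 1 with weight 4 and length 1. So λ(A) = 4/1 = 4.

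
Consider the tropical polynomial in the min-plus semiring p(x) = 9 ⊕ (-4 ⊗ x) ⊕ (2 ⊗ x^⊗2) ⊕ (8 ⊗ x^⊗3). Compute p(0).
p(0) = -4

A tropical monomial a ⊗ x^⊗i evaluates to a + i · x. Evaluating each term at x = 0:
  Term 0 contributes 9 + 0 · 0 = 9
  Term 1 contributes -4 + 1 · 0 = -4
  Term 2 contributes 2 + 2 · 0 = 2
  Term 3 contributes 8 + 3 · 0 = 8
p(0) = ⊕ of these = min[9, -4, 2, 8] = -4.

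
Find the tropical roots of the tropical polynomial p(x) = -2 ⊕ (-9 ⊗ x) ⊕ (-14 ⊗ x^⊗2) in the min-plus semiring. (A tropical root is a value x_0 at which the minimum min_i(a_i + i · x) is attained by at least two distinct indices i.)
Roots: {5, 7}

Each tropical root is a break point of the lower envelope of the lines y = a_i + i · x (there are 3 lines, with slopes 0, 1, ..., 2). Only the lines that attain the minimum somewhere contribute to roots; other lines are dominated. Here the surviving (envelope) indices are i = 2, i = 1, i = 0.
Intersections between consecutive envelope lines give the roots: for adjacent envelope indices i < j the intersection is x = (a_i − a_j) / (j − i). Reading off the sorted break points: {5, 7}.
Verification: at each break x_0, at least two indices attain the minimum of min_i(a_i + i · x_0).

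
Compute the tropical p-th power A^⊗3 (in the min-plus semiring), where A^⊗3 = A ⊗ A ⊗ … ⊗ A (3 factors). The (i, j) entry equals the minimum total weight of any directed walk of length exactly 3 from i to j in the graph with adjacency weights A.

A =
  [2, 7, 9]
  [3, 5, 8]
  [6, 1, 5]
A^⊗3 =
  [6, 11, 13]
  [7, 12, 14]
  [6, 10, 13]

Each entry (A^⊗3)_ij equals the minimum over all length-3 walks i = v_0 → v_1 → … → v_3 = j of Σ_t A[v_t][v_{t+1}]. For example, for (i, j) = (0, 2) we minimise over 9 possible intermediate vertex sequences; the minimum is 13, attained along the walk 0 → 0 → 0 → 2.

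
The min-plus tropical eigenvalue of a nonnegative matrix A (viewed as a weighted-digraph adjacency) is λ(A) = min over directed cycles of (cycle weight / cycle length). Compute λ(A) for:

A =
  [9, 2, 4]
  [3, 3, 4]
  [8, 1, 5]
λ(A) = 5/2

Enumerate directed cycles and compute their means (weight / length). Sample:
  cycle 0 → 0: weight = 9, length = 1, mean = 9/1 ≈ 9.000
  cycle 1 → 1: weight = 3, length = 1, mean = 3/1 ≈ 3.000
  cycle 2 → 2: weight = 5, length = 1, mean = 5/1 ≈ 5.000
  cycle 0 → 1 → 0: weight = 5, length = 2, mean = 5/2 ≈ 2.500
  cycle 0 → 2 → 0: weight = 12, length = 2, mean = 12/2 ≈ 6.000
  cycle 1 → 0 → 1: weight = 5, length = 2, mean = 5/2 ≈ 2.500
Minimum mean = 2.500, attained e.g. along the cycle 0 → 1 → 0 with weight 5 and length 2. So λ(A) = 5/2 = 5/2.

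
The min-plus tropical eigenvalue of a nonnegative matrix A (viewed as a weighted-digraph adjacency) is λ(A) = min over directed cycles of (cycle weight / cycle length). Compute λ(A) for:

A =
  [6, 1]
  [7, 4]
λ(A) = 4

Enumerate directed cycles and compute their means (weight / length). Sample:
  cycle 0 → 0: weight = 6, length = 1, mean = 6/1 ≈ 6.000
  cycle 1 → 1: weight = 4, length = 1, mean = 4/1 ≈ 4.000
  cycle 0 → 1 → 0: weight = 8, length = 2, mean = 8/2 ≈ 4.000
  cycle 1 → 0 → 1: weight = 8, length = 2, mean = 8/2 ≈ 4.000
Minimum mean = 4.000, attained e.g. along the cycle 1 → 1 with weight 4 and length 1. So λ(A) = 4/1 = 4.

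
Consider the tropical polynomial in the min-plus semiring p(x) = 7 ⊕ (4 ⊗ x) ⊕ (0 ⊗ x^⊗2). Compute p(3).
p(3) = 6

A tropical monomial a ⊗ x^⊗i evaluates to a + i · x. Evaluating each term at x = 3:
  Term 0 contributes 7 + 0 · 3 = 7
  Term 1 contributes 4 + 1 · 3 = 7
  Term 2 contributes 0 + 2 · 3 = 6
p(3) = ⊕ of these = min[7, 7, 6] = 6.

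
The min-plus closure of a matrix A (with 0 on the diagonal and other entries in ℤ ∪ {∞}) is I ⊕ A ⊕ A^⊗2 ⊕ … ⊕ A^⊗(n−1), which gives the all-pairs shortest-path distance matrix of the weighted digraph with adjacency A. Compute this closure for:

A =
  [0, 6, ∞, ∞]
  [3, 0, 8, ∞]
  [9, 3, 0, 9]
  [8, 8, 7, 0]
Closure =
  [0, 6, 14, 23]
  [3, 0, 8, 17]
  [6, 3, 0, 9]
  [8, 8, 7, 0]

This is the Floyd-Warshall all-pairs shortest-path computation. For each intermediate vertex k = 0, 1, …, 3, update dist[i][j] ← min(dist[i][j], dist[i][k] + dist[k][j]). The final matrix gives, for each (i, j), the minimum total weight of any directed path from i to j (possibly empty when i = j).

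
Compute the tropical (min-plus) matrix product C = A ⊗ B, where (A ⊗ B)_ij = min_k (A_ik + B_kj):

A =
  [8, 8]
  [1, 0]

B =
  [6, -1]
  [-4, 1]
A ⊗ B =
  [4, 7]
  [-4, 0]

Apply the min-plus product entry-by-entry:
  C[0][0] = min over k of (A[0][0] + B[0][0] = 8 + 6 = 14, A[0][1] + B[1][0] = 8 + -4 = 4) = 4 (attained at k = 1)
  C[0][1] = min over k of (A[0][0] + B[0][1] = 8 + -1 = 7, A[0][1] + B[1][1] = 8 + 1 = 9) = 7 (attained at k = 0)
  C[1][0] = min over k of (A[1][0] + B[0][0] = 1 + 6 = 7, A[1][1] + B[1][0] = 0 + -4 = -4) = -4 (attained at k = 1)
  C[1][1] = min over k of (A[1][0] + B[0][1] = 1 + -1 = 0, A[1][1] + B[1][1] = 0 + 1 = 1) = 0 (attained at k = 0)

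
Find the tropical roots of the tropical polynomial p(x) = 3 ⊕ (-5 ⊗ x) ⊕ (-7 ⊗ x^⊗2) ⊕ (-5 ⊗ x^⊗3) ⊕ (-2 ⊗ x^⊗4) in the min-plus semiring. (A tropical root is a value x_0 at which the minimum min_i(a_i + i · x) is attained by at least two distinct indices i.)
Roots: {-3, -2, 2, 8}

Each tropical root is a break point of the lower envelope of the lines y = a_i + i · x (there are 5 lines, with slopes 0, 1, ..., 4). Only the lines that attain the minimum somewhere contribute to roots; other lines are dominated. Here the surviving (envelope) indices are i = 4, i = 3, i = 2, i = 1, i = 0.
Intersections between consecutive envelope lines give the roots: for adjacent envelope indices i < j the intersection is x = (a_i − a_j) / (j − i). Reading off the sorted break points: {-3, -2, 2, 8}.
Verification: at each break x_0, at least two indices attain the minimum of min_i(a_i + i · x_0).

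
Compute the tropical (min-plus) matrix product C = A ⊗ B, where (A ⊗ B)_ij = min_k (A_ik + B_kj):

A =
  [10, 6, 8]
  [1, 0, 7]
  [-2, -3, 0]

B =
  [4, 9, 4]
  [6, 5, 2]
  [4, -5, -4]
A ⊗ B =
  [12, 3, 4]
  [5, 2, 2]
  [2, -5, -4]

Apply the min-plus product entry-by-entry:
  C[0][0] = min over k of (A[0][0] + B[0][0] = 10 + 4 = 14, A[0][1] + B[1][0] = 6 + 6 = 12, A[0][2] + B[2][0] = 8 + 4 = 12) = 12 (attained at k = 1)
  C[0][1] = min over k of (A[0][0] + B[0][1] = 10 + 9 = 19, A[0][1] + B[1][1] = 6 + 5 = 11, A[0][2] + B[2][1] = 8 + -5 = 3) = 3 (attained at k = 2)
  C[0][2] = min over k of (A[0][0] + B[0][2] = 10 + 4 = 14, A[0][1] + B[1][2] = 6 + 2 = 8, A[0][2] + B[2][2] = 8 + -4 = 4) = 4 (attained at k = 2)
  C[1][0] = min over k of (A[1][0] + B[0][0] = 1 + 4 = 5, A[1][1] + B[1][0] = 0 + 6 = 6, A[1][2] + B[2][0] = 7 + 4 = 11) = 5 (attained at k = 0)
  C[1][1] = min over k of (A[1][0] + B[0][1] = 1 + 9 = 10, A[1][1] + B[1][1] = 0 + 5 = 5, A[1][2] + B[2][1] = 7 + -5 = 2) = 2 (attained at k = 2)
  C[1][2] = min over k of (A[1][0] + B[0][2] = 1 + 4 = 5, A[1][1] + B[1][2] = 0 + 2 = 2, A[1][2] + B[2][2] = 7 + -4 = 3) = 2 (attained at k = 1)
  C[2][0] = min over k of (A[2][0] + B[0][0] = -2 + 4 = 2, A[2][1] + B[1][0] = -3 + 6 = 3, A[2][2] + B[2][0] = 0 + 4 = 4) = 2 (attained at k = 0)
  C[2][1] = min over k of (A[2][0] + B[0][1] = -2 + 9 = 7, A[2][1] + B[1][1] = -3 + 5 = 2, A[2][2] + B[2][1] = 0 + -5 = -5) = -5 (attained at k = 2)
  C[2][2] = min over k of (A[2][0] + B[0][2] = -2 + 4 = 2, A[2][1] + B[1][2] = -3 + 2 = -1, A[2][2] + B[2][2] = 0 + -4 = -4) = -4 (attained at k = 2)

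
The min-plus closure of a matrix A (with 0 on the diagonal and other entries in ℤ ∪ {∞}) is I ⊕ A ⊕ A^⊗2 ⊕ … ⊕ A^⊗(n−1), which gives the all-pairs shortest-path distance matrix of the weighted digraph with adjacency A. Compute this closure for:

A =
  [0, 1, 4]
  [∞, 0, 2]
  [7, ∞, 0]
Closure =
  [0, 1, 3]
  [9, 0, 2]
  [7, 8, 0]

This is the Floyd-Warshall all-pairs shortest-path computation. For each intermediate vertex k = 0, 1, …, 2, update dist[i][j] ← min(dist[i][j], dist[i][k] + dist[k][j]). The final matrix gives, for each (i, j), the minimum total weight of any directed path from i to j (possibly empty when i = j).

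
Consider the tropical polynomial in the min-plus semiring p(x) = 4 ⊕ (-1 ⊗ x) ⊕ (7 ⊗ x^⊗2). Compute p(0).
p(0) = -1

A tropical monomial a ⊗ x^⊗i evaluates to a + i · x. Evaluating each term at x = 0:
  Term 0 contributes 4 + 0 · 0 = 4
  Term 1 contributes -1 + 1 · 0 = -1
  Term 2 contributes 7 + 2 · 0 = 7
p(0) = ⊕ of these = min[4, -1, 7] = -1.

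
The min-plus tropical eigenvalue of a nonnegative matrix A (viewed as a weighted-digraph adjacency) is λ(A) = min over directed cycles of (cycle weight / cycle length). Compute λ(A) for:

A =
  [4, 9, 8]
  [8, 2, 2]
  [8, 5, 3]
λ(A) = 2

Enumerate directed cycles and compute their means (weight / length). Sample:
  cycle 0 → 0: weight = 4, length = 1, mean = 4/1 ≈ 4.000
  cycle 1 → 1: weight = 2, length = 1, mean = 2/1 ≈ 2.000
  cycle 2 → 2: weight = 3, length = 1, mean = 3/1 ≈ 3.000
  cycle 0 → 1 → 0: weight = 17, length = 2, mean = 17/2 ≈ 8.500
  cycle 0 → 2 → 0: weight = 16, length = 2, mean = 16/2 ≈ 8.000
  cycle 1 → 0 → 1: weight = 17, length = 2, mean = 17/2 ≈ 8.500
Minimum mean = 2.000, attained e.g. along the cycle 1 → 1 with weight 2 and length 1. So λ(A) = 2/1 = 2.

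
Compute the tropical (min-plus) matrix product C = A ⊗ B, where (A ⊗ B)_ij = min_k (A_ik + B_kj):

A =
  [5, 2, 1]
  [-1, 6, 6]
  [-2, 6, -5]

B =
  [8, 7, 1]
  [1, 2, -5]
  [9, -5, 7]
A ⊗ B =
  [3, -4, -3]
  [7, 1, 0]
  [4, -10, -1]

Apply the min-plus product entry-by-entry:
  C[0][0] = min over k of (A[0][0] + B[0][0] = 5 + 8 = 13, A[0][1] + B[1][0] = 2 + 1 = 3, A[0][2] + B[2][0] = 1 + 9 = 10) = 3 (attained at k = 1)
  C[0][1] = min over k of (A[0][0] + B[0][1] = 5 + 7 = 12, A[0][1] + B[1][1] = 2 + 2 = 4, A[0][2] + B[2][1] = 1 + -5 = -4) = -4 (attained at k = 2)
  C[0][2] = min over k of (A[0][0] + B[0][2] = 5 + 1 = 6, A[0][1] + B[1][2] = 2 + -5 = -3, A[0][2] + B[2][2] = 1 + 7 = 8) = -3 (attained at k = 1)
  C[1][0] = min over k of (A[1][0] + B[0][0] = -1 + 8 = 7, A[1][1] + B[1][0] = 6 + 1 = 7, A[1][2] + B[2][0] = 6 + 9 = 15) = 7 (attained at k = 0)
  C[1][1] = min over k of (A[1][0] + B[0][1] = -1 + 7 = 6, A[1][1] + B[1][1] = 6 + 2 = 8, A[1][2] + B[2][1] = 6 + -5 = 1) = 1 (attained at k = 2)
  C[1][2] = min over k of (A[1][0] + B[0][2] = -1 + 1 = 0, A[1][1] + B[1][2] = 6 + -5 = 1, A[1][2] + B[2][2] = 6 + 7 = 13) = 0 (attained at k = 0)
  C[2][0] = min over k of (A[2][0] + B[0][0] = -2 + 8 = 6, A[2][1] + B[1][0] = 6 + 1 = 7, A[2][2] + B[2][0] = -5 + 9 = 4) = 4 (attained at k = 2)
  C[2][1] = min over k of (A[2][0] + B[0][1] = -2 + 7 = 5, A[2][1] + B[1][1] = 6 + 2 = 8, A[2][2] + B[2][1] = -5 + -5 = -10) = -10 (attained at k = 2)
  C[2][2] = min over k of (A[2][0] + B[0][2] = -2 + 1 = -1, A[2][1] + B[1][2] = 6 + -5 = 1, A[2][2] + B[2][2] = -5 + 7 = 2) = -1 (attained at k = 0)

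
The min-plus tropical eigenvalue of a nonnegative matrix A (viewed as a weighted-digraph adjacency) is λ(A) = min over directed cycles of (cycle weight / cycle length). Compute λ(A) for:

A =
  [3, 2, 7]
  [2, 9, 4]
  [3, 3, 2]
λ(A) = 2

Enumerate directed cycles and compute their means (weight / length). Sample:
  cycle 0 → 0: weight = 3, length = 1, mean = 3/1 ≈ 3.000
  cycle 1 → 1: weight = 9, length = 1, mean = 9/1 ≈ 9.000
  cycle 2 → 2: weight = 2, length = 1, mean = 2/1 ≈ 2.000
  cycle 0 → 1 → 0: weight = 4, length = 2, mean = 4/2 ≈ 2.000
  cycle 0 → 2 → 0: weight = 10, length = 2, mean = 10/2 ≈ 5.000
  cycle 1 → 0 → 1: weight = 4, length = 2, mean = 4/2 ≈ 2.000
Minimum mean = 2.000, attained e.g. along the cycle 2 → 2 with weight 2 and length 1. So λ(A) = 2/1 = 2.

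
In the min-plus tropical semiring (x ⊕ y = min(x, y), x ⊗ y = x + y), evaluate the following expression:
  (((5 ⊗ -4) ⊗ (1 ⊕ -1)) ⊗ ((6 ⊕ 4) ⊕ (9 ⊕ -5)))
(((5 ⊗ -4) ⊗ (1 ⊕ -1)) ⊗ ((6 ⊕ 4) ⊕ (9 ⊕ -5))) = -5

Expand innermost to outermost. Recall ⊕ takes the minimum of its arguments and ⊗ takes their sum. Working out the expression (((5 ⊗ -4) ⊗ (1 ⊕ -1)) ⊗ ((6 ⊕ 4) ⊕ (9 ⊕ -5))) gives -5.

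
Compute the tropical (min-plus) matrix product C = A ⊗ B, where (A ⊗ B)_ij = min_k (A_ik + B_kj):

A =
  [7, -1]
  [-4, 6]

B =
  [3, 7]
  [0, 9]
A ⊗ B =
  [-1, 8]
  [-1, 3]

Apply the min-plus product entry-by-entry:
  C[0][0] = min over k of (A[0][0] + B[0][0] = 7 + 3 = 10, A[0][1] + B[1][0] = -1 + 0 = -1) = -1 (attained at k = 1)
  C[0][1] = min over k of (A[0][0] + B[0][1] = 7 + 7 = 14, A[0][1] + B[1][1] = -1 + 9 = 8) = 8 (attained at k = 1)
  C[1][0] = min over k of (A[1][0] + B[0][0] = -4 + 3 = -1, A[1][1] + B[1][0] = 6 + 0 = 6) = -1 (attained at k = 0)
  C[1][1] = min over k of (A[1][0] + B[0][1] = -4 + 7 = 3, A[1][1] + B[1][1] = 6 + 9 = 15) = 3 (attained at k = 0)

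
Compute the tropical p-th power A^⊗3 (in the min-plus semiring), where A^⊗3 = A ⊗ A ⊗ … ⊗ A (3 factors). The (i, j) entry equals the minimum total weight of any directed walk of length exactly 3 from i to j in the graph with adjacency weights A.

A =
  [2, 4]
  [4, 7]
A^⊗3 =
  [6, 8]
  [8, 10]

Each entry (A^⊗3)_ij equals the minimum over all length-3 walks i = v_0 → v_1 → … → v_3 = j of Σ_t A[v_t][v_{t+1}]. For example, for (i, j) = (0, 1) we minimise over 4 possible intermediate vertex sequences; the minimum is 8, attained along the walk 0 → 0 → 0 → 1.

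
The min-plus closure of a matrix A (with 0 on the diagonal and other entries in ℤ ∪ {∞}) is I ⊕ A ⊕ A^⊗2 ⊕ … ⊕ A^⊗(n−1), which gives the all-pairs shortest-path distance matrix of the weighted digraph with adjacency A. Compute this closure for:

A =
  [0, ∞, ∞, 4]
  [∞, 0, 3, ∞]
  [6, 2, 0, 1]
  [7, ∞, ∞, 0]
Closure =
  [0, ∞, ∞, 4]
  [9, 0, 3, 4]
  [6, 2, 0, 1]
  [7, ∞, ∞, 0]

This is the Floyd-Warshall all-pairs shortest-path computation. For each intermediate vertex k = 0, 1, …, 3, update dist[i][j] ← min(dist[i][j], dist[i][k] + dist[k][j]). The final matrix gives, for each (i, j), the minimum total weight of any directed path from i to j (possibly empty when i = j).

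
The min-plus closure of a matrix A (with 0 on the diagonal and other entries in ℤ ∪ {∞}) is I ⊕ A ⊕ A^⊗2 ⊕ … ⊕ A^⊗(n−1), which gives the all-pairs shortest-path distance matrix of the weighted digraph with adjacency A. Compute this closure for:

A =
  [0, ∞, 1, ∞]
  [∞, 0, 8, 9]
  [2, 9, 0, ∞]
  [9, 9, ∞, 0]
Closure =
  [0, 10, 1, 19]
  [10, 0, 8, 9]
  [2, 9, 0, 18]
  [9, 9, 10, 0]

This is the Floyd-Warshall all-pairs shortest-path computation. For each intermediate vertex k = 0, 1, …, 3, update dist[i][j] ← min(dist[i][j], dist[i][k] + dist[k][j]). The final matrix gives, for each (i, j), the minimum total weight of any directed path from i to j (possibly empty when i = j).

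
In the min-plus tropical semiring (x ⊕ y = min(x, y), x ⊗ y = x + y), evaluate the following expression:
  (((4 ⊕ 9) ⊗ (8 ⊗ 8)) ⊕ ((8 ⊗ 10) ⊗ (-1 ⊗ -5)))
(((4 ⊕ 9) ⊗ (8 ⊗ 8)) ⊕ ((8 ⊗ 10) ⊗ (-1 ⊗ -5))) = 12

Expand innermost to outermost. Recall ⊕ takes the minimum of its arguments and ⊗ takes their sum. Working out the expression (((4 ⊕ 9) ⊗ (8 ⊗ 8)) ⊕ ((8 ⊗ 10) ⊗ (-1 ⊗ -5))) gives 12.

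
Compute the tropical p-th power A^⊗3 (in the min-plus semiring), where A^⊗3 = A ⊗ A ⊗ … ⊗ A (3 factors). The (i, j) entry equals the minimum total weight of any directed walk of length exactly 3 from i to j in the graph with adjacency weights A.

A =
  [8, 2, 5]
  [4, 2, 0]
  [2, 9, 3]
A^⊗3 =
  [4, 6, 4]
  [4, 4, 4]
  [8, 6, 4]

Each entry (A^⊗3)_ij equals the minimum over all length-3 walks i = v_0 → v_1 → … → v_3 = j of Σ_t A[v_t][v_{t+1}]. For example, for (i, j) = (0, 2) we minimise over 9 possible intermediate vertex sequences; the minimum is 4, attained along the walk 0 → 1 → 1 → 2.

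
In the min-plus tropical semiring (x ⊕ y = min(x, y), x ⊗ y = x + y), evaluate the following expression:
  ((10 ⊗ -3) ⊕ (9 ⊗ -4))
((10 ⊗ -3) ⊕ (9 ⊗ -4)) = 5

Expand innermost to outermost. Recall ⊕ takes the minimum of its arguments and ⊗ takes their sum. Working out the expression ((10 ⊗ -3) ⊕ (9 ⊗ -4)) gives 5.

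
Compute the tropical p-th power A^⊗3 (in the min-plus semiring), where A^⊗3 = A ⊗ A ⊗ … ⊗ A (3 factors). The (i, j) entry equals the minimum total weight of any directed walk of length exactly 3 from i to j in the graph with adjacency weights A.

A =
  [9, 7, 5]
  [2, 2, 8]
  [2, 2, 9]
A^⊗3 =
  [9, 9, 12]
  [6, 6, 9]
  [6, 6, 9]

Each entry (A^⊗3)_ij equals the minimum over all length-3 walks i = v_0 → v_1 → … → v_3 = j of Σ_t A[v_t][v_{t+1}]. For example, for (i, j) = (0, 2) we minimise over 9 possible intermediate vertex sequences; the minimum is 12, attained along the walk 0 → 2 → 0 → 2.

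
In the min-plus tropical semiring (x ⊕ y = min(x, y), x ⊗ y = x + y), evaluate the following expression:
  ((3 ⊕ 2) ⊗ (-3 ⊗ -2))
((3 ⊕ 2) ⊗ (-3 ⊗ -2)) = -3

Expand innermost to outermost. Recall ⊕ takes the minimum of its arguments and ⊗ takes their sum. Working out the expression ((3 ⊕ 2) ⊗ (-3 ⊗ -2)) gives -3.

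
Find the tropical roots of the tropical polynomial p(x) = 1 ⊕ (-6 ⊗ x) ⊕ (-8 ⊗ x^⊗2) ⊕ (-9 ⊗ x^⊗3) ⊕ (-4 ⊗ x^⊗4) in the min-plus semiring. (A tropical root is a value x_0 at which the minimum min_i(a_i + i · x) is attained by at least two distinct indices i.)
Roots: {-5, 1, 2, 7}

Each tropical root is a break point of the lower envelope of the lines y = a_i + i · x (there are 5 lines, with slopes 0, 1, ..., 4). Only the lines that attain the minimum somewhere contribute to roots; other lines are dominated. Here the surviving (envelope) indices are i = 4, i = 3, i = 2, i = 1, i = 0.
Intersections between consecutive envelope lines give the roots: for adjacent envelope indices i < j the intersection is x = (a_i − a_j) / (j − i). Reading off the sorted break points: {-5, 1, 2, 7}.
Verification: at each break x_0, at least two indices attain the minimum of min_i(a_i + i · x_0).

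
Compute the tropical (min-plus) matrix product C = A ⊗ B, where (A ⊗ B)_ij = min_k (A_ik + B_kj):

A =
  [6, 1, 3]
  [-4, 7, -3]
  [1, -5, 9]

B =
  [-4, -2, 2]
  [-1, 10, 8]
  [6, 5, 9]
A ⊗ B =
  [0, 4, 8]
  [-8, -6, -2]
  [-6, -1, 3]

Apply the min-plus product entry-by-entry:
  C[0][0] = min over k of (A[0][0] + B[0][0] = 6 + -4 = 2, A[0][1] + B[1][0] = 1 + -1 = 0, A[0][2] + B[2][0] = 3 + 6 = 9) = 0 (attained at k = 1)
  C[0][1] = min over k of (A[0][0] + B[0][1] = 6 + -2 = 4, A[0][1] + B[1][1] = 1 + 10 = 11, A[0][2] + B[2][1] = 3 + 5 = 8) = 4 (attained at k = 0)
  C[0][2] = min over k of (A[0][0] + B[0][2] = 6 + 2 = 8, A[0][1] + B[1][2] = 1 + 8 = 9, A[0][2] + B[2][2] = 3 + 9 = 12) = 8 (attained at k = 0)
  C[1][0] = min over k of (A[1][0] + B[0][0] = -4 + -4 = -8, A[1][1] + B[1][0] = 7 + -1 = 6, A[1][2] + B[2][0] = -3 + 6 = 3) = -8 (attained at k = 0)
  C[1][1] = min over k of (A[1][0] + B[0][1] = -4 + -2 = -6, A[1][1] + B[1][1] = 7 + 10 = 17, A[1][2] + B[2][1] = -3 + 5 = 2) = -6 (attained at k = 0)
  C[1][2] = min over k of (A[1][0] + B[0][2] = -4 + 2 = -2, A[1][1] + B[1][2] = 7 + 8 = 15, A[1][2] + B[2][2] = -3 + 9 = 6) = -2 (attained at k = 0)
  C[2][0] = min over k of (A[2][0] + B[0][0] = 1 + -4 = -3, A[2][1] + B[1][0] = -5 + -1 = -6, A[2][2] + B[2][0] = 9 + 6 = 15) = -6 (attained at k = 1)
  C[2][1] = min over k of (A[2][0] + B[0][1] = 1 + -2 = -1, A[2][1] + B[1][1] = -5 + 10 = 5, A[2][2] + B[2][1] = 9 + 5 = 14) = -1 (attained at k = 0)
  C[2][2] = min over k of (A[2][0] + B[0][2] = 1 + 2 = 3, A[2][1] + B[1][2] = -5 + 8 = 3, A[2][2] + B[2][2] = 9 + 9 = 18) = 3 (attained at k = 0)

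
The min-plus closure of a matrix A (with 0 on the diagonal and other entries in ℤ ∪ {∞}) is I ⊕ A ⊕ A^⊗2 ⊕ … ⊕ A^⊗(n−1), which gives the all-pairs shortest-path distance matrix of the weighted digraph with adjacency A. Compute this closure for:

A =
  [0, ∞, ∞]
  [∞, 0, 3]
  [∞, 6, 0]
Closure =
  [0, ∞, ∞]
  [∞, 0, 3]
  [∞, 6, 0]

This is the Floyd-Warshall all-pairs shortest-path computation. For each intermediate vertex k = 0, 1, …, 2, update dist[i][j] ← min(dist[i][j], dist[i][k] + dist[k][j]). The final matrix gives, for each (i, j), the minimum total weight of any directed path from i to j (possibly empty when i = j).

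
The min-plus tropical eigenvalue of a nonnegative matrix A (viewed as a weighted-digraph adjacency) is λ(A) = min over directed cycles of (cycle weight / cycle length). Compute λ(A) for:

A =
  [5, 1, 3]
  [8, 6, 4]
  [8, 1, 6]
λ(A) = 5/2

Enumerate directed cycles and compute their means (weight / length). Sample:
  cycle 0 → 0: weight = 5, length = 1, mean = 5/1 ≈ 5.000
  cycle 1 → 1: weight = 6, length = 1, mean = 6/1 ≈ 6.000
  cycle 2 → 2: weight = 6, length = 1, mean = 6/1 ≈ 6.000
  cycle 0 → 1 → 0: weight = 9, length = 2, mean = 9/2 ≈ 4.500
  cycle 0 → 2 → 0: weight = 11, length = 2, mean = 11/2 ≈ 5.500
  cycle 1 → 0 → 1: weight = 9, length = 2, mean = 9/2 ≈ 4.500
Minimum mean = 2.500, attained e.g. along the cycle 1 → 2 → 1 with weight 5 and length 2. So λ(A) = 5/2 = 5/2.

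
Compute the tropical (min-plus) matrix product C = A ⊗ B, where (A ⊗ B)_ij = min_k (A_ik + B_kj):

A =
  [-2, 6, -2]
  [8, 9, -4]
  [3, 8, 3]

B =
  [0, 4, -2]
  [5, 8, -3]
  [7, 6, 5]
A ⊗ B =
  [-2, 2, -4]
  [3, 2, 1]
  [3, 7, 1]

Apply the min-plus product entry-by-entry:
  C[0][0] = min over k of (A[0][0] + B[0][0] = -2 + 0 = -2, A[0][1] + B[1][0] = 6 + 5 = 11, A[0][2] + B[2][0] = -2 + 7 = 5) = -2 (attained at k = 0)
  C[0][1] = min over k of (A[0][0] + B[0][1] = -2 + 4 = 2, A[0][1] + B[1][1] = 6 + 8 = 14, A[0][2] + B[2][1] = -2 + 6 = 4) = 2 (attained at k = 0)
  C[0][2] = min over k of (A[0][0] + B[0][2] = -2 + -2 = -4, A[0][1] + B[1][2] = 6 + -3 = 3, A[0][2] + B[2][2] = -2 + 5 = 3) = -4 (attained at k = 0)
  C[1][0] = min over k of (A[1][0] + B[0][0] = 8 + 0 = 8, A[1][1] + B[1][0] = 9 + 5 = 14, A[1][2] + B[2][0] = -4 + 7 = 3) = 3 (attained at k = 2)
  C[1][1] = min over k of (A[1][0] + B[0][1] = 8 + 4 = 12, A[1][1] + B[1][1] = 9 + 8 = 17, A[1][2] + B[2][1] = -4 + 6 = 2) = 2 (attained at k = 2)
  C[1][2] = min over k of (A[1][0] + B[0][2] = 8 + -2 = 6, A[1][1] + B[1][2] = 9 + -3 = 6, A[1][2] + B[2][2] = -4 + 5 = 1) = 1 (attained at k = 2)
  C[2][0] = min over k of (A[2][0] + B[0][0] = 3 + 0 = 3, A[2][1] + B[1][0] = 8 + 5 = 13, A[2][2] + B[2][0] = 3 + 7 = 10) = 3 (attained at k = 0)
  C[2][1] = min over k of (A[2][0] + B[0][1] = 3 + 4 = 7, A[2][1] + B[1][1] = 8 + 8 = 16, A[2][2] + B[2][1] = 3 + 6 = 9) = 7 (attained at k = 0)
  C[2][2] = min over k of (A[2][0] + B[0][2] = 3 + -2 = 1, A[2][1] + B[1][2] = 8 + -3 = 5, A[2][2] + B[2][2] = 3 + 5 = 8) = 1 (attained at k = 0)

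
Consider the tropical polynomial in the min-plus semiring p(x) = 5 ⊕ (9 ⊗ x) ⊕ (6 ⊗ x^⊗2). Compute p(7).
p(7) = 5

A tropical monomial a ⊗ x^⊗i evaluates to a + i · x. Evaluating each term at x = 7:
  Term 0 contributes 5 + 0 · 7 = 5
  Term 1 contributes 9 + 1 · 7 = 16
  Term 2 contributes 6 + 2 · 7 = 20
p(7) = ⊕ of these = min[5, 16, 20] = 5.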